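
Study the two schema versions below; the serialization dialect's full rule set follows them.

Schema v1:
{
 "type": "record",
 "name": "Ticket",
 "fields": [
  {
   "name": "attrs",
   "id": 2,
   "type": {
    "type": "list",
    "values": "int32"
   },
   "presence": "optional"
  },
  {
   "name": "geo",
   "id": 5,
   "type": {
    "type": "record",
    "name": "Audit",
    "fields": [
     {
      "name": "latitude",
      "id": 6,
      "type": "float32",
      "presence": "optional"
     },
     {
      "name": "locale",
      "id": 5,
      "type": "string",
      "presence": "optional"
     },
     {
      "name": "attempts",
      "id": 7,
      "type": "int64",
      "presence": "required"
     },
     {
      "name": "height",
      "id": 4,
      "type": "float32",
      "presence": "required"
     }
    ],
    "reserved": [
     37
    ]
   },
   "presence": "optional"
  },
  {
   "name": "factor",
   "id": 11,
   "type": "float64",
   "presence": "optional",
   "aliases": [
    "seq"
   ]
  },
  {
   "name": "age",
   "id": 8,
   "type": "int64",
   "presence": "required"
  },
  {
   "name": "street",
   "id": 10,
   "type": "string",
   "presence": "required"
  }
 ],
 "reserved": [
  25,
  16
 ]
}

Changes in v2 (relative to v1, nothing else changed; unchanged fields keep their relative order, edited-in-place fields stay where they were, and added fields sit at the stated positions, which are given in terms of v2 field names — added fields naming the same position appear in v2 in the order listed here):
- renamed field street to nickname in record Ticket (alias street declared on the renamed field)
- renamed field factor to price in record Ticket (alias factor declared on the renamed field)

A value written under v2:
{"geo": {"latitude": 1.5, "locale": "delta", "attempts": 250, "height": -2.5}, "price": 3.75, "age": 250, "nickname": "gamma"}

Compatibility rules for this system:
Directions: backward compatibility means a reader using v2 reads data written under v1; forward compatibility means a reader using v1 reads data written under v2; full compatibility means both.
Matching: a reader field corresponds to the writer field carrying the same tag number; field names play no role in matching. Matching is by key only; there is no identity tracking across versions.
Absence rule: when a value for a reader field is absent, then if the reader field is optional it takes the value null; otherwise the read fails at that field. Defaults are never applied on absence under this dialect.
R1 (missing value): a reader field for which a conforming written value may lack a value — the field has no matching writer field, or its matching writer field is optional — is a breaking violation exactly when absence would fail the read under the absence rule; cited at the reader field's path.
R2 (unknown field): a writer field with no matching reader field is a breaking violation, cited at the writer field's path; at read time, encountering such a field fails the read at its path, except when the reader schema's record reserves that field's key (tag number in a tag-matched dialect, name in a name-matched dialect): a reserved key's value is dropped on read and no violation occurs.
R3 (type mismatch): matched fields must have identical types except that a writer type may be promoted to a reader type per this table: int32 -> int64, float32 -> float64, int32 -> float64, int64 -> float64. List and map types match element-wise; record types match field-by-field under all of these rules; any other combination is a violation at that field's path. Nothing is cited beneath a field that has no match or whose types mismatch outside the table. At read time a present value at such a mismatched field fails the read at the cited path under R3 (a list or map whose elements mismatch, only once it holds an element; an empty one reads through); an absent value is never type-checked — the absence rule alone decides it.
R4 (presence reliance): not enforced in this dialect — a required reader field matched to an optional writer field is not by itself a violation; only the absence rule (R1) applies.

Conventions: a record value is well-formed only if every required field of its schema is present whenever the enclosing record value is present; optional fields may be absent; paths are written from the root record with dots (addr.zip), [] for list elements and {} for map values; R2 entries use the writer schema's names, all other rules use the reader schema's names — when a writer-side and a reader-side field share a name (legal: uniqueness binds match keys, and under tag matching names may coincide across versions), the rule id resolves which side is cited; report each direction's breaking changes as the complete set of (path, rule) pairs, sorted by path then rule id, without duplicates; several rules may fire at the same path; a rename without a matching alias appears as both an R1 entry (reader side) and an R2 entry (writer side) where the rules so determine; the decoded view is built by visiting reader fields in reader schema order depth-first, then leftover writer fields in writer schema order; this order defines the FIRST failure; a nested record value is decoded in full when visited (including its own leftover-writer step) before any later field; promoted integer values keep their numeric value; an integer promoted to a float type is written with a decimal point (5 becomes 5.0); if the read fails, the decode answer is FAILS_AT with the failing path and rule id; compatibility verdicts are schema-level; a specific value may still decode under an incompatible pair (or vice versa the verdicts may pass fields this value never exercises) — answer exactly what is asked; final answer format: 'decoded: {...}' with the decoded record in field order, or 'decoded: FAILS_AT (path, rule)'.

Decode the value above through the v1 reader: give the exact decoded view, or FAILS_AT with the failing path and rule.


decoded: {"attrs": null, "geo": {"latitude": 1.5, "locale": "delta", "attempts": 250, "height": -2.5}, "factor": 3.75, "age": 250, "street": "gamma"}

arrows below run writer -> reader for Ticket
decode (reader v1):
  attrs := null (not supplied -> null)
  geo.latitude := 1.5
  geo.locale := "delta"
  geo.attempts := 250
  geo.height := -2.5
  factor := 3.75 (from writer price)
  age := 250
  street := "gamma" (from writer nickname)
  => decoded: {"attrs": null, "geo": {"latitude": 1.5, "locale": "delta", "attempts": 250, "height": -2.5}, "factor": 3.75, "age": 250, "street": "gamma"}
diffs on Ticket not affecting the asked answer:
  renamed field street to nickname in record Ticket (alias street declared on the renamed field) -> inert under this dialect — no rule fires on Ticket and the result does not move
  renamed field factor to price in record Ticket (alias factor declared on the renamed field) -> inert under this dialect — no rule fires on Ticket and the result does not move


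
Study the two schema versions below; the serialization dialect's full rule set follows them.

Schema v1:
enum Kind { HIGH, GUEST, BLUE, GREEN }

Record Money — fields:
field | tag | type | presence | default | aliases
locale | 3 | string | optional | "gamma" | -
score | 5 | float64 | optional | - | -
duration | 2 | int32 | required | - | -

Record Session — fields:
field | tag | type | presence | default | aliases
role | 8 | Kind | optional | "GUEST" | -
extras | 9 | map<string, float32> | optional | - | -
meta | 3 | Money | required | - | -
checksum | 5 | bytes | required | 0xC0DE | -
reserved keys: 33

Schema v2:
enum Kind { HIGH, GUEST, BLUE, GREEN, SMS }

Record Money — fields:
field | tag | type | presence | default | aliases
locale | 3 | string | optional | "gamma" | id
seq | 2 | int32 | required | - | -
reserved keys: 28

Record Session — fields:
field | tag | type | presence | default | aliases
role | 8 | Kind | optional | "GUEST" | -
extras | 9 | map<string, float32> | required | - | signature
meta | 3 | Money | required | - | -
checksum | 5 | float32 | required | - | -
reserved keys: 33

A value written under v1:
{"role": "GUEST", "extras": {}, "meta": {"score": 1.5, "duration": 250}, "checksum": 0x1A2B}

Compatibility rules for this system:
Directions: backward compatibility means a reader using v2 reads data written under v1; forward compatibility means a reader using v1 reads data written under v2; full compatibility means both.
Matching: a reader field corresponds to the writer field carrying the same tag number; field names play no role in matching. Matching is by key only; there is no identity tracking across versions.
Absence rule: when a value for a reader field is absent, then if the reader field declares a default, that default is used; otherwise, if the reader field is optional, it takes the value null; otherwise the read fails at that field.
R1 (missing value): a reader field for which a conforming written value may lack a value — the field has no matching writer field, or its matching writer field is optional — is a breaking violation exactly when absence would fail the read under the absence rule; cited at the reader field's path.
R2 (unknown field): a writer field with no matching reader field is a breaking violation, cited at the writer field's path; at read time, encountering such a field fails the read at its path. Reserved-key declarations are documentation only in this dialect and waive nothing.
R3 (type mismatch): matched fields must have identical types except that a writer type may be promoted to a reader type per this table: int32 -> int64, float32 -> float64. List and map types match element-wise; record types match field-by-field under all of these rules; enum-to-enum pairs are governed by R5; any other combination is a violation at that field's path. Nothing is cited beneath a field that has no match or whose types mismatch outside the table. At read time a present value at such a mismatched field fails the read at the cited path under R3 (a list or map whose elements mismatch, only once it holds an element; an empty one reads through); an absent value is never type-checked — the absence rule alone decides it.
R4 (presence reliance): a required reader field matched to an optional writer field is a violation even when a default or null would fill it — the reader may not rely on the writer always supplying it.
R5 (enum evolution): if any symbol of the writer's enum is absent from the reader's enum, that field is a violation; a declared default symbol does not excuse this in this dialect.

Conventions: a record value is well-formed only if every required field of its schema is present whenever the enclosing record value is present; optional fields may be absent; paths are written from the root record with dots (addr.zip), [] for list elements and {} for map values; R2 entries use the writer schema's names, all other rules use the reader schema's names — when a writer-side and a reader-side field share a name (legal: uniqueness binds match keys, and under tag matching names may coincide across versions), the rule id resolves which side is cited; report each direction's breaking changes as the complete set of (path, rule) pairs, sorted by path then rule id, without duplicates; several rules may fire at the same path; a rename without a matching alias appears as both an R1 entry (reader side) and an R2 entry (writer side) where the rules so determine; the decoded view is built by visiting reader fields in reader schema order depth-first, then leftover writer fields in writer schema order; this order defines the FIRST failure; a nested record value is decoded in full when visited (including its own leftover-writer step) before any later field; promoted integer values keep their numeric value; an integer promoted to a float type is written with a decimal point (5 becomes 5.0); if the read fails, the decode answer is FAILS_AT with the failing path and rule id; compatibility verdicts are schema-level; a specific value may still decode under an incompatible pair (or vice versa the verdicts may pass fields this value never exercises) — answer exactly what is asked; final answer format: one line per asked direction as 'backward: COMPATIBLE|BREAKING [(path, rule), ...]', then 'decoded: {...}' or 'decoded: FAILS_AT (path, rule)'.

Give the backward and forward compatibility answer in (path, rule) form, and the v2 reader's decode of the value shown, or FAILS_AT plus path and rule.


the writer's type comes first in each Session pair
backward on Session — v2 reading data written by v1:
  role: Kind -> Kind, writer optional; from role
  extras: map<string, float32> -> map<string, float32>, writer optional; from extras
  meta: Money -> Money, writer required; from meta
  checksum: bytes -> float32, writer required; from checksum
  meta.locale: string -> string, writer optional; from meta.locale
  meta.seq: int32 -> int32, writer required; from meta.duration
  meta.score (writer side), unknown to reader
  violation R3 at checksum
  violation R1 at extras
  violation R4 at extras
  violation R2 at meta.score
  => backward: BREAKING (4)
forward on Session — v1 reading data written by v2:
  role: Kind -> Kind, writer optional; from role
  extras: map<string, float32> -> map<string, float32>, writer required; from extras
  meta: Money -> Money, writer required; from meta
  checksum: float32 -> bytes, writer required; from checksum
  meta.locale: string -> string, writer optional; from meta.locale
  meta.score: no writer match
  meta.duration: int32 -> int32, writer required; from meta.seq
  violation R3 at checksum
  violation R5 at role
  => forward: BREAKING (2)
decode (reader v2):
  role := "GUEST"
  extras := {}
  meta.locale := "gamma" (missing; default applied)
  meta.seq := 250 (from writer duration)
  read fails at meta.score under R2 (unknown field)
  => FAILS_AT (meta.score, R2)

backward: BREAKING [(checksum, R3), (extras, R1), (extras, R4), (meta.score, R2)]; forward: BREAKING [(checksum, R3), (role, R5)]; decoded: FAILS_AT (meta.score, R2)


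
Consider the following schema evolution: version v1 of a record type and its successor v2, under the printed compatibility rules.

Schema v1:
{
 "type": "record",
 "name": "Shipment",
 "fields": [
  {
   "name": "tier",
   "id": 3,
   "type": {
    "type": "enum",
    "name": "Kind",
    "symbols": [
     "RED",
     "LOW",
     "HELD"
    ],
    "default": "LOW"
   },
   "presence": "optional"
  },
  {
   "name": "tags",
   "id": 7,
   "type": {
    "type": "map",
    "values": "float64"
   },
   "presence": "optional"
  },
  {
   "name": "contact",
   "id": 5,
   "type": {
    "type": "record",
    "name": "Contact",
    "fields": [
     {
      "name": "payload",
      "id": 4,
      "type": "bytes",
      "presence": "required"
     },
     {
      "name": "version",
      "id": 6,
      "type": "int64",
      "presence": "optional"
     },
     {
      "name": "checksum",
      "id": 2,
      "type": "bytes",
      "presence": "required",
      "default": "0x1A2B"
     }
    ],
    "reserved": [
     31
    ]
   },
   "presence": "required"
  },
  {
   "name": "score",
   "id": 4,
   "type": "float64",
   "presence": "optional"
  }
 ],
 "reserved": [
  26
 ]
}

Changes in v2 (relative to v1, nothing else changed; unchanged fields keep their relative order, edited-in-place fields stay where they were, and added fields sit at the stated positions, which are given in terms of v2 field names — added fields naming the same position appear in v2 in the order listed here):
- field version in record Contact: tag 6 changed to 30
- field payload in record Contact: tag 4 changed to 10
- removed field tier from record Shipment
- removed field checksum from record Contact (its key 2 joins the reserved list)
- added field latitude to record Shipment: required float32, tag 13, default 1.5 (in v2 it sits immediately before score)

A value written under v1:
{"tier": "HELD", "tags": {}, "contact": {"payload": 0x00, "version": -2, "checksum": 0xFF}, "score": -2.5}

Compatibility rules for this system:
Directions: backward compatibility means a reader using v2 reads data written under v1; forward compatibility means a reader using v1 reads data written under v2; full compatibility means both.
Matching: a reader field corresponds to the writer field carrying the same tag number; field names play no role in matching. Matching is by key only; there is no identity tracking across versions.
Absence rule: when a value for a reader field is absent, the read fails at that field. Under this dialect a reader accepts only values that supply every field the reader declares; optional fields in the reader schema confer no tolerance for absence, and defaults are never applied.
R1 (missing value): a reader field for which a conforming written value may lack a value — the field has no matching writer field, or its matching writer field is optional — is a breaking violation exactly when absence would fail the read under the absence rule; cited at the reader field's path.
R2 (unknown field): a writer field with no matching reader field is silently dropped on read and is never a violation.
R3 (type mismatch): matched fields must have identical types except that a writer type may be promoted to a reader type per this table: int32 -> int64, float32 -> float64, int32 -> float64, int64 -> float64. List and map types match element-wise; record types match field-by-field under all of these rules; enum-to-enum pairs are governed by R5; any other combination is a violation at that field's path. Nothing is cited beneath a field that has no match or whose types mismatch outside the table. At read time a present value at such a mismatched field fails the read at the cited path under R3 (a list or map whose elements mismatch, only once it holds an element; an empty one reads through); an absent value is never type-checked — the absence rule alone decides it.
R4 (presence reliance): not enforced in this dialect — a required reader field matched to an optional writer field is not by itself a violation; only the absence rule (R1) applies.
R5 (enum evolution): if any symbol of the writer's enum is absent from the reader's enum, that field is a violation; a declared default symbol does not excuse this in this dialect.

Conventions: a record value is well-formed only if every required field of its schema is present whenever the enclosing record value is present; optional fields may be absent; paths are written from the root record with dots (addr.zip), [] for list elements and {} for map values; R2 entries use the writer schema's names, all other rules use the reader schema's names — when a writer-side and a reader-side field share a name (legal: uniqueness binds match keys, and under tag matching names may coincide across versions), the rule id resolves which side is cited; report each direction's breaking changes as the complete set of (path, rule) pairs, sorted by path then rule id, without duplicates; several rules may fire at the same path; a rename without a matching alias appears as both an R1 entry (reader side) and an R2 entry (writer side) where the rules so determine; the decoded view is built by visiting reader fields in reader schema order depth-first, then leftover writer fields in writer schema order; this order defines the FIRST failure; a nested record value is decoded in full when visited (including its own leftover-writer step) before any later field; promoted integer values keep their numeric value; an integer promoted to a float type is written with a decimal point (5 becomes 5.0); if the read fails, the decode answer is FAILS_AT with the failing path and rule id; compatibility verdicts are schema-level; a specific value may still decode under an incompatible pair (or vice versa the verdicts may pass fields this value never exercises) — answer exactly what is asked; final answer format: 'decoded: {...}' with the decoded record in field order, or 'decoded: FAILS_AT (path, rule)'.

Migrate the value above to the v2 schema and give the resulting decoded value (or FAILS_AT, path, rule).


arrows below run writer -> reader for Shipment
decoding the Shipment value with the v2 reader:
  tags := {}
  read fails at contact.payload under R1 (no fill)
  => FAILS_AT (contact.payload, R1)
the other Shipment changes do not affect what is asked:
  field version in record Contact: tag 6 changed to 30 -> inert under this dialect — no rule fires on Shipment and the result does not move
  removed field checksum from record Contact (its key 2 joins the reserved list) -> a verdict-level change on Shipment — the shown value reads the same
  added field latitude to record Shipment: required float32, tag 13, default 1.5 (in v2 it sits immediately before score) -> a verdict-level change on Shipment — the shown value reads the same

decoded: FAILS_AT (contact.payload, R1)


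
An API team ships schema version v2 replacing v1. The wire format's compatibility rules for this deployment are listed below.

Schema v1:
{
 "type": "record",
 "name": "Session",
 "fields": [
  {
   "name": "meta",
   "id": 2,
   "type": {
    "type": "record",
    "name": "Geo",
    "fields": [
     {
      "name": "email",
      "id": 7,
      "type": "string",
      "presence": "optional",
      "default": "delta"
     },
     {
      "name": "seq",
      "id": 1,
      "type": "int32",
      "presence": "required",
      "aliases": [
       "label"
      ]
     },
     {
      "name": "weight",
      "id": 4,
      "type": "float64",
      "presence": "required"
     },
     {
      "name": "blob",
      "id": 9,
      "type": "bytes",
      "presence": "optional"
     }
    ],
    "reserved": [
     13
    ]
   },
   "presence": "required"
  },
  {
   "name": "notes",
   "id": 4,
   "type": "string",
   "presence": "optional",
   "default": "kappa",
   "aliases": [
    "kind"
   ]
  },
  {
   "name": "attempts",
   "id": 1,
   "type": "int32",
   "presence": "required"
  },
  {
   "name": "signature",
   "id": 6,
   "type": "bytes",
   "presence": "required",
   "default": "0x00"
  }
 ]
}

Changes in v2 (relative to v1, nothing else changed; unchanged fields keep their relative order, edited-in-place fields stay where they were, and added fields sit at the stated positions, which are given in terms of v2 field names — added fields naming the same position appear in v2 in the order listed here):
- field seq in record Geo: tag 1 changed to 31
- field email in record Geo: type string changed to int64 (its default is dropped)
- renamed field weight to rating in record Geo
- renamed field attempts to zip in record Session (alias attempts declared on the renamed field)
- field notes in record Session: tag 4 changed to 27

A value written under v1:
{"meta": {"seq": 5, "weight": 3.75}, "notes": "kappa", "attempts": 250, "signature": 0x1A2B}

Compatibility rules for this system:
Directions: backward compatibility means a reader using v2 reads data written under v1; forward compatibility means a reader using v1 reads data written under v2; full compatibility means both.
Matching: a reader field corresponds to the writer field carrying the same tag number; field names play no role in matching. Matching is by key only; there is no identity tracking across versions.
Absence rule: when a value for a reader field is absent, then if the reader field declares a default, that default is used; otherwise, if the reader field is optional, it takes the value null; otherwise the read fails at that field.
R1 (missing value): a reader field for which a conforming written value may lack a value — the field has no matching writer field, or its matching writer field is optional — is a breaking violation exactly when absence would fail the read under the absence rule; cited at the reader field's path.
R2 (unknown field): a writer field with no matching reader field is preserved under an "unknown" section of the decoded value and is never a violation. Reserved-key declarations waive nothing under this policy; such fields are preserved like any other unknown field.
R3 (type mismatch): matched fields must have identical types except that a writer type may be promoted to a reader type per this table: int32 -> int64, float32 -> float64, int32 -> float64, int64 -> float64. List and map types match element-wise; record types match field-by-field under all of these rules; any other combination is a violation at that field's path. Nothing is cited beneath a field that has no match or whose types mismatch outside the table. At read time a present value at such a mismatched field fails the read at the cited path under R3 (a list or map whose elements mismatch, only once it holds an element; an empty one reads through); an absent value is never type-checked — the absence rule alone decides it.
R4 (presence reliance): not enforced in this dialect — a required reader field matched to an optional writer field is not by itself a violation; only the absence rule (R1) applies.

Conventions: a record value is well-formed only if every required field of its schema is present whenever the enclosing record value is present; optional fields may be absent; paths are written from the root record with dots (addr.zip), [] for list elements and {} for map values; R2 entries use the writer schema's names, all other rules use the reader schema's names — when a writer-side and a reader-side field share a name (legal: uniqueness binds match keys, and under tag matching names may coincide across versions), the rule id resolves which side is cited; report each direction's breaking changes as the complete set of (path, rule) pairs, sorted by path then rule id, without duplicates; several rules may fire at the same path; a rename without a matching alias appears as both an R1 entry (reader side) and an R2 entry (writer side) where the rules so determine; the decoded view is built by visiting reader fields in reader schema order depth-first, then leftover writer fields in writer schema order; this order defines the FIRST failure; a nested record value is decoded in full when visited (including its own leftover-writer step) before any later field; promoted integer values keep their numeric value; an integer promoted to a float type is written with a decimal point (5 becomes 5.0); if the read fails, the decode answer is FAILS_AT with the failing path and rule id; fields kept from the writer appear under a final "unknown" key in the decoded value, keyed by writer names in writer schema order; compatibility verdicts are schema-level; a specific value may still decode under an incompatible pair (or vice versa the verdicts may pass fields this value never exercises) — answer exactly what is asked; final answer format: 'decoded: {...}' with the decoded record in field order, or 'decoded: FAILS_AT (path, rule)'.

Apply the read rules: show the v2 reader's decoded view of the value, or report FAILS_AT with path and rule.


decoded: FAILS_AT (meta.seq, R1)

in Session below, arrows point writer -> reader
decode (reader v2):
  meta.email := null (missing; optional => null)
  read fails at meta.seq under R1 (no fill)
  => FAILS_AT (meta.seq, R1)
ruling out the remaining Session differences:
  field email in record Geo: type string changed to int64 (its default is dropped) -> a verdict-level change on Session — the shown value reads the same
  renamed field weight to rating in record Geo -> triggers nothing under the printed rules; the Session answer is the same either way
  renamed field attempts to zip in record Session (alias attempts declared on the renamed field) -> triggers nothing under the printed rules; the Session answer is the same either way
  field notes in record Session: tag 4 changed to 27 -> triggers nothing under the printed rules; the Session answer is the same either way


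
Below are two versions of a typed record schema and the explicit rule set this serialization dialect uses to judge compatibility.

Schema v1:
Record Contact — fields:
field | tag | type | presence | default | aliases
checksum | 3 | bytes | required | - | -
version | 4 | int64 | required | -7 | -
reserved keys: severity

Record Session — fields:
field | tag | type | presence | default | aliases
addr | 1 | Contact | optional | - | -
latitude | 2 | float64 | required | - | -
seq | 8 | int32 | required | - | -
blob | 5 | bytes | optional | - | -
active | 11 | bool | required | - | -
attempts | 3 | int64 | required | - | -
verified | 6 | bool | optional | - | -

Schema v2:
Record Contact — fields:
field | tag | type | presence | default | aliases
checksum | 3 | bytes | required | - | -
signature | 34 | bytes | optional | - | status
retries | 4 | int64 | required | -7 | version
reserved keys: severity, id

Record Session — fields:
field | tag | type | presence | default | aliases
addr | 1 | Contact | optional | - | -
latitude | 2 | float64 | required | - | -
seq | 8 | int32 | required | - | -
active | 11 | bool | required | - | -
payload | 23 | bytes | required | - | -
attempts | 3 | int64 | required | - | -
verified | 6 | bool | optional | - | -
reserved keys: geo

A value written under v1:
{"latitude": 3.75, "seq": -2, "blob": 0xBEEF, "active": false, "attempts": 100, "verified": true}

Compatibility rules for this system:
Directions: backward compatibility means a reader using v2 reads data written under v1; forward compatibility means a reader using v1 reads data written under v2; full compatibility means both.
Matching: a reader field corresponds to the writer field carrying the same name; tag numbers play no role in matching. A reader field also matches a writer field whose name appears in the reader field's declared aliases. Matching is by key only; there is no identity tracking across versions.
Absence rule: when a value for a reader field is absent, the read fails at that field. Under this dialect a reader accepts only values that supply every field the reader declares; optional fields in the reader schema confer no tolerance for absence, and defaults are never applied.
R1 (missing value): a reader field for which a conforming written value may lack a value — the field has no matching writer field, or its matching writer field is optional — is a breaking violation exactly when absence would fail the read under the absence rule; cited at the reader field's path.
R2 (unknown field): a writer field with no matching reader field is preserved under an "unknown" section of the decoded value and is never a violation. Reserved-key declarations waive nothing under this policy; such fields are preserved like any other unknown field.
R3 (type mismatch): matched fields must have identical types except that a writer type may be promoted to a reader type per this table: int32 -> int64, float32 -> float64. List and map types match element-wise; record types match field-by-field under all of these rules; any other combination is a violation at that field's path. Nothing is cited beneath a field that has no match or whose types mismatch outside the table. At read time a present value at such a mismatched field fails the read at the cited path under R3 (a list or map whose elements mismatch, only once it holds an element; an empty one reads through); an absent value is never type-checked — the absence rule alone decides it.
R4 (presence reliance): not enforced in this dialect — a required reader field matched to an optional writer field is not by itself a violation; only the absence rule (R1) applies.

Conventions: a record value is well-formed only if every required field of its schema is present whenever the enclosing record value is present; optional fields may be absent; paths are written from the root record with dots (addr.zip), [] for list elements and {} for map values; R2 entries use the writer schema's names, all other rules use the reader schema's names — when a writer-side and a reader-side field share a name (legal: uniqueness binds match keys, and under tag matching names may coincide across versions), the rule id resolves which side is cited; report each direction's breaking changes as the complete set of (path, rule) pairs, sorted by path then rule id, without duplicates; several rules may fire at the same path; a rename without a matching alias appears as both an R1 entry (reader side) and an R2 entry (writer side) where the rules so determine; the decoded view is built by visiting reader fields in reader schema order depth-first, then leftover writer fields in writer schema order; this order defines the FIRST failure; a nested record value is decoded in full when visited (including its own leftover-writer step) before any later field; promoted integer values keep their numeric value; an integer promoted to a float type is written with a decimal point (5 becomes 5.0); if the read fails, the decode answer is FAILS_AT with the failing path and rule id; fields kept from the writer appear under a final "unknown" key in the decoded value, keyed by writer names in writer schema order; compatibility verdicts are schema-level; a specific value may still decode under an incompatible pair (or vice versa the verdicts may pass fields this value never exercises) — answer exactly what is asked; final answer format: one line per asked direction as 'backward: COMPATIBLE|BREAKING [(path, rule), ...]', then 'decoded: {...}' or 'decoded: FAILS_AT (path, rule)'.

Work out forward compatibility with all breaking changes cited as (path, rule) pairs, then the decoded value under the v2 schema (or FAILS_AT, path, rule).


forward: BREAKING [(addr, R1), (addr.version, R1), (blob, R1), (verified, R1)]; decoded: FAILS_AT (addr, R1)

arrows below run writer -> reader for Session
checking forward for Session: reader v1 against writer v2:
  addr: Contact -> Contact, writer optional; from addr
  latitude: float64 -> float64, writer required; from latitude
  seq: int32 -> int32, writer required; from seq
  blob: no writer match
  active: bool -> bool, writer required; from active
  attempts: int64 -> int64, writer required; from attempts
  verified: bool -> bool, writer optional; from verified
  writer payload: unknown to reader
  addr.checksum: bytes -> bytes, writer required; from addr.checksum
  addr.version: no writer match
  writer addr.signature: unknown to reader
  writer addr.retries: unknown to reader
  breaking: (addr, R1)
  breaking: (addr.version, R1)
  breaking: (blob, R1)
  breaking: (verified, R1)
  => 4 violation(s): forward is BREAKING for Session
decode walk for Session under reader schema v2:
  read fails at addr under R1 (no fill)
  => FAILS_AT (addr, R1)
the other Session changes do not affect what is asked:
  added field signature to record Contact: optional bytes, tag 34 (in v2 it sits immediately before retries) -> fires only in the backward direction of Session, which is not asked here
  removed field blob from record Session -> fires only in the backward direction of Session, which is not asked here
  added field payload to record Session: required bytes, tag 23 (in v2 it sits immediately before attempts) -> fires only in the backward direction of Session, which is not asked here


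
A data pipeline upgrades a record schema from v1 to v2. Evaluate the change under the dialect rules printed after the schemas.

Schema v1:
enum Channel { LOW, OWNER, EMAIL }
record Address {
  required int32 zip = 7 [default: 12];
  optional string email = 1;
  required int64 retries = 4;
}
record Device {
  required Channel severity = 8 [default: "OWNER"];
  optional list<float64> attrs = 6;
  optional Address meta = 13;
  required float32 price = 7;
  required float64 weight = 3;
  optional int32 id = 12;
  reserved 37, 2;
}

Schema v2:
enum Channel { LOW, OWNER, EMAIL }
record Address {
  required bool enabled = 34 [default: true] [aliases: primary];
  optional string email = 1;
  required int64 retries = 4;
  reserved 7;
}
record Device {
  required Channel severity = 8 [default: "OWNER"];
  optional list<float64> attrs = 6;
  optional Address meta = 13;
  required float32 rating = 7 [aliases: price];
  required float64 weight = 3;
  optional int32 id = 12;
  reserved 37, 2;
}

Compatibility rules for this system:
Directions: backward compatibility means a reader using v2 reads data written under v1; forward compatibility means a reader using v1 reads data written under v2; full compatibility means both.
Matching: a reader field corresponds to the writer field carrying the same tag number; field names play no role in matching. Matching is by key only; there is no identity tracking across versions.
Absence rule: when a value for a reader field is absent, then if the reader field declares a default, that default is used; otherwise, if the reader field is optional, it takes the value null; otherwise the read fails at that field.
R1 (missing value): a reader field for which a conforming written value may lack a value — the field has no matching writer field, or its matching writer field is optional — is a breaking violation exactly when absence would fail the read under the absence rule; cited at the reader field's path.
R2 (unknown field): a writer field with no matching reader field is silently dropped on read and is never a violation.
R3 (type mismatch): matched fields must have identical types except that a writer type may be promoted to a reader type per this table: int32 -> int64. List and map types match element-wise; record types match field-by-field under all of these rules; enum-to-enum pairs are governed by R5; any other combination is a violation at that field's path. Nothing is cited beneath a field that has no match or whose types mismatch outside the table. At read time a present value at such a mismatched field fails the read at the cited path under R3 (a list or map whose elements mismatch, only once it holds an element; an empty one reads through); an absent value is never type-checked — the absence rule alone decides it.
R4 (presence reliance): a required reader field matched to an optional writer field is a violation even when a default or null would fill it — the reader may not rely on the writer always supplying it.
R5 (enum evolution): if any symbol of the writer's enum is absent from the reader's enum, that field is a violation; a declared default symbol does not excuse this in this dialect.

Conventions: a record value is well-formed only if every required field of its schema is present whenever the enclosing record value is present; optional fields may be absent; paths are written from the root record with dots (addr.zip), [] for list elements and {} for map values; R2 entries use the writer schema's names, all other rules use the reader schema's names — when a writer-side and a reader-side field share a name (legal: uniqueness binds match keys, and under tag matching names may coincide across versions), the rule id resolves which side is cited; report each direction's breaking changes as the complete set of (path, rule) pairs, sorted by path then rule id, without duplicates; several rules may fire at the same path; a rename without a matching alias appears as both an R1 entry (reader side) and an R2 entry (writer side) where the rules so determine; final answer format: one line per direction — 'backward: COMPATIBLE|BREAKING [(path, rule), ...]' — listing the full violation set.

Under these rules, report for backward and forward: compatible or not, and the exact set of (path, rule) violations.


arrows below run writer -> reader for Device
backward pass over Device, reader schema v2, writer schema v1:
  severity <- severity (Channel -> Channel, writer required)
  attrs <- attrs (list<float64> -> list<float64>, writer optional)
  meta <- meta (Address -> Address, writer optional)
  rating <- price (float32 -> float32, writer required)
  weight <- weight (float64 -> float64, writer required)
  id <- id (int32 -> int32, writer optional)
  meta.enabled has no writer counterpart
  meta.email <- meta.email (string -> string, writer optional)
  meta.retries <- meta.retries (int64 -> int64, writer required)
  writer field meta.zip has no reader counterpart
  => backward verdict for Device: COMPATIBLE, no violations
forward pass over Device, reader schema v1, writer schema v2:
  severity <- severity (Channel -> Channel, writer required)
  attrs <- attrs (list<float64> -> list<float64>, writer optional)
  meta <- meta (Address -> Address, writer optional)
  price <- rating (float32 -> float32, writer required)
  weight <- weight (float64 -> float64, writer required)
  id <- id (int32 -> int32, writer optional)
  meta.zip has no writer counterpart
  meta.email <- meta.email (string -> string, writer optional)
  meta.retries <- meta.retries (int64 -> int64, writer required)
  writer field meta.enabled has no reader counterpart
  => forward verdict for Device: COMPATIBLE, no violations

backward: COMPATIBLE []; forward: COMPATIBLE []
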